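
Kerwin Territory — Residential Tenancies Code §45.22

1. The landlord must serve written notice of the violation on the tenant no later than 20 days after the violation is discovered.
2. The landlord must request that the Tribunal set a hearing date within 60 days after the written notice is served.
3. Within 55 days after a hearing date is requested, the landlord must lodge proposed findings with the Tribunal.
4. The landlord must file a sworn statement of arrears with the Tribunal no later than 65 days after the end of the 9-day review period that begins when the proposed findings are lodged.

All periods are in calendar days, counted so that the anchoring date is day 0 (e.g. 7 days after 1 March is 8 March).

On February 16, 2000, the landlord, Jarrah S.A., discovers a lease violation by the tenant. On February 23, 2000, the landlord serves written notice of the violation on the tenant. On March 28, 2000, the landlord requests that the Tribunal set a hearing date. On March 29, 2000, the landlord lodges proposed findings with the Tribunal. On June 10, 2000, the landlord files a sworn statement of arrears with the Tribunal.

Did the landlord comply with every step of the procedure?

Yes

Step 1: 20 days after February 16, 2000 (when the violation is discovered) is March 7, 2000; February 23, 2000 is within that limit.
Step 2: 60 days after February 23, 2000 (when the written notice is served) is April 23, 2000; completed March 28, 2000, before the deadline.
Step 3: 55 days after March 28, 2000 (when a hearing date is requested) is May 22, 2000; March 29, 2000 is within that limit.
Step 4: 65 days after April 7, 2000 (end of the 9-day review period, which began when the proposed findings are lodged on March 29, 2000) is June 11, 2000; done June 10, 2000 — timely.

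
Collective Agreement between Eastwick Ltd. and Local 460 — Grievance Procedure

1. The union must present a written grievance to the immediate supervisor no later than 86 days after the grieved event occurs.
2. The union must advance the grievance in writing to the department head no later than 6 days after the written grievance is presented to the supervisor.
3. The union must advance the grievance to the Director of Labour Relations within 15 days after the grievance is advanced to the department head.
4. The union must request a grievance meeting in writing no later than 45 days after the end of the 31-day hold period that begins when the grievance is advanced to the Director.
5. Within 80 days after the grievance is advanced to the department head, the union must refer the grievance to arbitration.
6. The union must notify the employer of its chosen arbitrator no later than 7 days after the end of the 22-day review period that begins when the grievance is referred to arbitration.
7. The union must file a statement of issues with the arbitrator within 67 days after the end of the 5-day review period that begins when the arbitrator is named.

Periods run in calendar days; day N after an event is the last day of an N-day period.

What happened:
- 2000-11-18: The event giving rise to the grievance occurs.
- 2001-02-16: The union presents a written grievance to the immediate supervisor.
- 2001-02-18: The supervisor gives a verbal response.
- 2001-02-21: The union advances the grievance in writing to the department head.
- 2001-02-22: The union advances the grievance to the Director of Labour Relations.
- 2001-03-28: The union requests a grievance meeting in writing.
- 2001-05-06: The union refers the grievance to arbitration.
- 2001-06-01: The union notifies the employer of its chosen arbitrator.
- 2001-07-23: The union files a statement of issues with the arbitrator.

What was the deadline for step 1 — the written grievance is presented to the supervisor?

2001-02-12

Step 1 runs from 2000-11-18, when the grieved event occurs. 86 days after 2000-11-18 is 2001-02-12.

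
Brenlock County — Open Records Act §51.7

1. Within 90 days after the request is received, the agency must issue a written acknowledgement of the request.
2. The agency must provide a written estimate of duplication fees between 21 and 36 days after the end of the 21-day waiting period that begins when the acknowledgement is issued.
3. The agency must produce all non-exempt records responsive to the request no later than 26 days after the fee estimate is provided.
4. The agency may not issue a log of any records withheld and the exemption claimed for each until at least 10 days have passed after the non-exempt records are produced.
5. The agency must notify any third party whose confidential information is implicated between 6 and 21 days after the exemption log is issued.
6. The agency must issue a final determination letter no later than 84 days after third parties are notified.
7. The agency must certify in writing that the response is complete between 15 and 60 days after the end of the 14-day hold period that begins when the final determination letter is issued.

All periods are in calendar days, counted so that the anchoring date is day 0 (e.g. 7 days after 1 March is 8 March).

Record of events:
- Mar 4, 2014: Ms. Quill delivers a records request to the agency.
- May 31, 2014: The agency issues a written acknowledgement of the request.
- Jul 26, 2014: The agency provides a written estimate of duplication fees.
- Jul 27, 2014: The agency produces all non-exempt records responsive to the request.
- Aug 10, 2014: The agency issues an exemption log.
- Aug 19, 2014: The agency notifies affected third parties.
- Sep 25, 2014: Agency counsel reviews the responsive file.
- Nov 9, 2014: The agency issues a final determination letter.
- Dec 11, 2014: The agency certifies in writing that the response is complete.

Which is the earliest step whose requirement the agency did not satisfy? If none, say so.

None — every step was satisfied

(1) due by Mar 4, 2014 + 90 days = Jun 2, 2014; done May 31, 2014 — timely.
(2) the permitted window runs from Jun 21, 2014 + 21 = Jul 12, 2014 to Jun 21, 2014 + 36 = Jul 27, 2014; Jul 26, 2014 falls inside that range.
(3) due by Jul 26, 2014 + 26 days = Aug 21, 2014; Jul 27, 2014 is within that limit.
(4) permitted from Jul 27, 2014 + 10 days = Aug 6, 2014 onward; done Aug 10, 2014 — permitted.
(5) the permitted window runs from Aug 10, 2014 + 6 = Aug 16, 2014 to Aug 10, 2014 + 21 = Aug 31, 2014; Aug 19, 2014 falls inside that range.
(6) due by Aug 19, 2014 + 84 days = Nov 11, 2014; done Nov 9, 2014 — timely.
(7) the permitted window runs from Nov 23, 2014 + 15 = Dec 8, 2014 to Nov 23, 2014 + 60 = Jan 22, 2015; done Dec 11, 2014, which is between those dates.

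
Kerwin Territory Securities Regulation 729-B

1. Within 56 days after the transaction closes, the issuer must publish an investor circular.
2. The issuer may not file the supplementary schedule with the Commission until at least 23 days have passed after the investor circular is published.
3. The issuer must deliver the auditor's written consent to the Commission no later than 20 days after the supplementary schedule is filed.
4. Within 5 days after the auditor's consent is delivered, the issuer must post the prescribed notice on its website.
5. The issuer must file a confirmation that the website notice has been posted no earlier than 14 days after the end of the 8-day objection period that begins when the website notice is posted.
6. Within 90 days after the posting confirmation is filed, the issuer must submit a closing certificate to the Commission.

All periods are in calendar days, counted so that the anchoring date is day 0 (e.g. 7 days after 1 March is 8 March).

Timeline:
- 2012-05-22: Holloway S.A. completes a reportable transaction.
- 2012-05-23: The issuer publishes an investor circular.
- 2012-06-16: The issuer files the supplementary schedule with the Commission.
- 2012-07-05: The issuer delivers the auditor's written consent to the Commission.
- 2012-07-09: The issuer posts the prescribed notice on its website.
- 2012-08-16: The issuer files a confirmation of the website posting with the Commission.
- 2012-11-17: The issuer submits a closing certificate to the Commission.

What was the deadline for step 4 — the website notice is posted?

Step 4 runs from 2012-07-05, when the auditor's consent is delivered. 5 days after 2012-07-05 is 2012-07-10.

2012-07-10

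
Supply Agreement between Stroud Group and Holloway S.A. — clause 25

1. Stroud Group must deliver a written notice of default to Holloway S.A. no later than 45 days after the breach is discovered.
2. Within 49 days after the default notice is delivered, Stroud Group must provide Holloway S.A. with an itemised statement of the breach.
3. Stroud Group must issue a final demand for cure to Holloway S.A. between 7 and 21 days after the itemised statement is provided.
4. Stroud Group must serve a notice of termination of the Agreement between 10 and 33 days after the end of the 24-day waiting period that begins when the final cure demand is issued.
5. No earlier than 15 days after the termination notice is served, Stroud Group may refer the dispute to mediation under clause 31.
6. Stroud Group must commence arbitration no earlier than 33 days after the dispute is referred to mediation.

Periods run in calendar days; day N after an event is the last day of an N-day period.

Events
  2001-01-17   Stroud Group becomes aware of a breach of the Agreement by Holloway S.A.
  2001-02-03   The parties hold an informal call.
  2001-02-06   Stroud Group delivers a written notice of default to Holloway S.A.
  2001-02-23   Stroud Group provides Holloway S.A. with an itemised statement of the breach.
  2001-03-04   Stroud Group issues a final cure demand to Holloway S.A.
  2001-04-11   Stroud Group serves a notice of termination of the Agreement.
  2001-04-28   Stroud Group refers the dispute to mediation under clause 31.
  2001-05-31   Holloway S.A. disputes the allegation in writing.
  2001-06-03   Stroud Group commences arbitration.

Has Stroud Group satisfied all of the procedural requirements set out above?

Yes

Step 1 — counting 45 days from 2001-01-17 (when the breach is discovered) gives a deadline of 2001-03-03; completed 2001-02-06, before the deadline.
Step 2 — counting 49 days from 2001-02-06 (when the default notice is delivered) gives a deadline of 2001-03-27; completed 2001-02-23, before the deadline.
Step 3 — 7 and 21 days from 2001-02-23 (when the itemised statement is provided) are 2001-03-02 and 2001-03-16 respectively; done 2001-03-04, which is between those dates.
Step 4 — 10 and 33 days from 2001-03-28 (end of the 24-day waiting period, which began when the final cure demand is issued on 2001-03-04) are 2001-04-07 and 2001-04-30 respectively; done 2001-04-11 — within the window.
Step 5 — must wait 15 days from 2001-04-11 (when the termination notice is served), so not before 2001-04-26; done 2001-04-28, after the minimum wait.
Step 6 — must wait 33 days from 2001-04-28 (when the dispute is referred to mediation), so not before 2001-05-31; done 2001-06-03 — permitted.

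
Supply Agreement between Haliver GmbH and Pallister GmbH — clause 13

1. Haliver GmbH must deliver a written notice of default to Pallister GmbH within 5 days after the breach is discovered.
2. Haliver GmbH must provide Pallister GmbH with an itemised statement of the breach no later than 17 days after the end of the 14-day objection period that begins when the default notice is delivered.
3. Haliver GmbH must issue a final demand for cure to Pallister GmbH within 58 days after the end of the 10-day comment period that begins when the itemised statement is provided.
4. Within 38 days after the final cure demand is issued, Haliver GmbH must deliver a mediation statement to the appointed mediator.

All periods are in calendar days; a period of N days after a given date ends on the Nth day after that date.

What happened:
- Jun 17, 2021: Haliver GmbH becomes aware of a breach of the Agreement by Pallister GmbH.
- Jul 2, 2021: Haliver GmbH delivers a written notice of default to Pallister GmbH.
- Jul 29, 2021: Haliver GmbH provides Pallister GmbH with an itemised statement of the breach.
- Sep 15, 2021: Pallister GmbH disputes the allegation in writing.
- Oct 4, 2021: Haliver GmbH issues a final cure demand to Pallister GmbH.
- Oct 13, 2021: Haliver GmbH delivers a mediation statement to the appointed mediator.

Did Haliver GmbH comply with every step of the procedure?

(1) due by Jun 17, 2021 + 5 days = Jun 22, 2021; done Jul 2, 2021 — 10 days late.
The procedure was therefore not followed at step 1.

No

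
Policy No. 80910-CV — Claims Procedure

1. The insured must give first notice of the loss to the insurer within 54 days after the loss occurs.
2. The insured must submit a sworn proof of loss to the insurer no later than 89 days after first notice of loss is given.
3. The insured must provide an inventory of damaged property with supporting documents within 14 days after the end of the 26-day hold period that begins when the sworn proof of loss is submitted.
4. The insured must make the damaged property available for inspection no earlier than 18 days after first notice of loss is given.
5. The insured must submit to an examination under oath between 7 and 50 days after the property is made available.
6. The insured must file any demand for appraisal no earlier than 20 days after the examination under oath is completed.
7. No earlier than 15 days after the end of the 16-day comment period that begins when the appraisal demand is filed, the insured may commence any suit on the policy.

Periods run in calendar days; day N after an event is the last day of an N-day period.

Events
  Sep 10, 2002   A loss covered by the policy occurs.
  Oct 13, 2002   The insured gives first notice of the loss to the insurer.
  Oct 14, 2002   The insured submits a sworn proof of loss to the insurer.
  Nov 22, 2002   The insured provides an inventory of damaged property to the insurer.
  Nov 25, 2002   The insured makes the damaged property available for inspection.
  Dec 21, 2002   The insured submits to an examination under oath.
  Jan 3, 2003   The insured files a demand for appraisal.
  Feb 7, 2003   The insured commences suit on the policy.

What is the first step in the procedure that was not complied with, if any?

(1) due by Sep 10, 2002 + 54 days = Nov 3, 2002; completed Oct 13, 2002, before the deadline.
(2) due by Oct 13, 2002 + 89 days = Jan 10, 2003; Oct 14, 2002 is within that limit.
(3) due by Nov 9, 2002 + 14 days = Nov 23, 2002; completed Nov 22, 2002, before the deadline.
(4) permitted from Oct 13, 2002 + 18 days = Oct 31, 2002 onward; Nov 25, 2002 is on or after that date.
(5) the permitted window runs from Nov 25, 2002 + 7 = Dec 2, 2002 to Nov 25, 2002 + 50 = Jan 14, 2003; done Dec 21, 2002, which is between those dates.
(6) permitted from Dec 21, 2002 + 20 days = Jan 10, 2003 onward; acted on Jan 3, 2003, 7 days prematurely.

Step 6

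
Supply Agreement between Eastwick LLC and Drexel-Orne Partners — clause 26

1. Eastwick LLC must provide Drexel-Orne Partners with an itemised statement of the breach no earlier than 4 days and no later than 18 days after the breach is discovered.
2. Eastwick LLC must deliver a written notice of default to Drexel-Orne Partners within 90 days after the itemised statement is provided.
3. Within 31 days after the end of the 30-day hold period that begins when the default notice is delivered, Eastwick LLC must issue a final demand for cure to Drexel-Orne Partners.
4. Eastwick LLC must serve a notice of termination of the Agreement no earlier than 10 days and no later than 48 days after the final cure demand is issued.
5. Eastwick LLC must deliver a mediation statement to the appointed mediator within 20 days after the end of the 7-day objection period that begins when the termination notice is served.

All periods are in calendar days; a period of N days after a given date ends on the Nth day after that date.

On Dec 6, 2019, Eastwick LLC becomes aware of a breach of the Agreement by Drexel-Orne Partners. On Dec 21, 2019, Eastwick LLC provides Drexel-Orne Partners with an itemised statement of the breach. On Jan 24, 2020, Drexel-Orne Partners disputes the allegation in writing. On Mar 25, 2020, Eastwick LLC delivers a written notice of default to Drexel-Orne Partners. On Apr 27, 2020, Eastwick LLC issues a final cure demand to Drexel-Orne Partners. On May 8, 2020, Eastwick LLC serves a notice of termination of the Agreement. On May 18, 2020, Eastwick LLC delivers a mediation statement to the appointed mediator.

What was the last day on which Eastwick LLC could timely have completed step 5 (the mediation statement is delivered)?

Jun 4, 2020

The termination notice is served on May 8, 2020; the 7-day objection period therefore ends May 15, 2020, and step 5 runs from that date. 20 days after May 15, 2020 is Jun 4, 2020.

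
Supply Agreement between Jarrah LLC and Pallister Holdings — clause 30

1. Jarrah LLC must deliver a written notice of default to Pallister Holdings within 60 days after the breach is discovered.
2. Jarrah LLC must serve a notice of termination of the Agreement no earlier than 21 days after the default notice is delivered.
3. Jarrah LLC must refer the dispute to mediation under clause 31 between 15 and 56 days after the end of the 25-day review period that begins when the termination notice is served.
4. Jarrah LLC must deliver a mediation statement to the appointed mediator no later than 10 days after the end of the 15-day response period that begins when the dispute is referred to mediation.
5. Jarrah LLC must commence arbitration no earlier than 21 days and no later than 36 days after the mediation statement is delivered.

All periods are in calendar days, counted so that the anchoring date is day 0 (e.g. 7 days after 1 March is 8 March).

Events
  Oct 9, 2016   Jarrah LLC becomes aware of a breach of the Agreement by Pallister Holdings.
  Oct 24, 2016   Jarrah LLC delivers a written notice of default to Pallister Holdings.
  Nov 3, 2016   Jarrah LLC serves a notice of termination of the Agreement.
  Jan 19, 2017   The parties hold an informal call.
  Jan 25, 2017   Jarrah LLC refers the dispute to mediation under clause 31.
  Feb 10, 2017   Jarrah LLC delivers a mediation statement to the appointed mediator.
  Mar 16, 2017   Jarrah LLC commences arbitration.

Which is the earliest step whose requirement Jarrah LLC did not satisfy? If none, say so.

Step 1 — counting 60 days from Oct 9, 2016 (when the breach is discovered) gives a deadline of Dec 8, 2016; Oct 24, 2016 is within that limit.
Step 2 — must wait 21 days from Oct 24, 2016 (when the default notice is delivered), so not before Nov 14, 2016; done Nov 3, 2016 — 11 days too early.
The analysis stops there.

Step 2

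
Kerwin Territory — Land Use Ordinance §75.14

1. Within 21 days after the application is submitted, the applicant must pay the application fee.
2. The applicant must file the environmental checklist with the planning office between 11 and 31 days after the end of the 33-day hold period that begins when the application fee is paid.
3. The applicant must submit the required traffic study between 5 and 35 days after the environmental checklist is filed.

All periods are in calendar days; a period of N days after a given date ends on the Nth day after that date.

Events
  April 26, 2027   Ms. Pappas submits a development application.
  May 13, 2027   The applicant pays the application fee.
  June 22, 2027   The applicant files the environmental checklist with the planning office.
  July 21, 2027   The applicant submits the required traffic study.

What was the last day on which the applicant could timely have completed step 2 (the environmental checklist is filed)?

The application fee is paid on May 13, 2027; the 33-day hold period therefore ends June 15, 2027, and step 2 runs from that date. The window is 11–31 days after June 15, 2027; it closes on July 16, 2027.

July 16, 2027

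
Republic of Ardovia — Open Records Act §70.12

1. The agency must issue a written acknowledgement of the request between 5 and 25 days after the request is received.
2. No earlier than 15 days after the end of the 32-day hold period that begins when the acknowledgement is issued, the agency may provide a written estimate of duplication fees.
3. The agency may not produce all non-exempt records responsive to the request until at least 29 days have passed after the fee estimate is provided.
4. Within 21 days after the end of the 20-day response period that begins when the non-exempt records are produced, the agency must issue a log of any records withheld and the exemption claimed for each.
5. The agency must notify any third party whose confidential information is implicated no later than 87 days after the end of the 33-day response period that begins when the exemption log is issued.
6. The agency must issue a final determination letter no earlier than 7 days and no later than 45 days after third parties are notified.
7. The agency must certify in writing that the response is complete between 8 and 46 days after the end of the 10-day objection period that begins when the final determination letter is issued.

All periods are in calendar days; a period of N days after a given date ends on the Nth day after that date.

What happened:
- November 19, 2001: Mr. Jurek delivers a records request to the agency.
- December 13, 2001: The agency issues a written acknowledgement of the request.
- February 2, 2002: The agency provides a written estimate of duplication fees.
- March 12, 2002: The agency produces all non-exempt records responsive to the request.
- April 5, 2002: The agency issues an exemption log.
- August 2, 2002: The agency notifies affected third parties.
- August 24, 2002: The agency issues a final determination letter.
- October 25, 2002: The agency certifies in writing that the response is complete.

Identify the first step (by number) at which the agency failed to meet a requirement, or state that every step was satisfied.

Step 1: the window is 5–25 days after November 19, 2001 (when the request is received), so November 24, 2001 through December 14, 2001; December 13, 2001 falls inside that range.
Step 2: the earliest permitted date is 15 days after January 14, 2002 (end of the 32-day hold period, which began when the acknowledgement is issued on December 13, 2001), i.e. January 29, 2002; done February 2, 2002, after the minimum wait.
Step 3: the earliest permitted date is 29 days after February 2, 2002 (when the fee estimate is provided), i.e. March 3, 2002; done March 12, 2002, after the minimum wait.
Step 4: 21 days after April 1, 2002 (end of the 20-day response period, which began when the non-exempt records are produced on March 12, 2002) is April 22, 2002; completed April 5, 2002, before the deadline.
Step 5: 87 days after May 8, 2002 (end of the 33-day response period, which began when the exemption log is issued on April 5, 2002) is August 3, 2002; August 2, 2002 is within that limit.
Step 6: the window is 7–45 days after August 2, 2002 (when third parties are notified), so August 9, 2002 through September 16, 2002; done August 24, 2002, which is between those dates.
Step 7: the window is 8–46 days after September 3, 2002 (end of the 10-day objection period, which began when the final determination letter is issued on August 24, 2002), so September 11, 2002 through October 19, 2002; done October 25, 2002 — 6 days after the window closed.
The analysis stops there.

Step 7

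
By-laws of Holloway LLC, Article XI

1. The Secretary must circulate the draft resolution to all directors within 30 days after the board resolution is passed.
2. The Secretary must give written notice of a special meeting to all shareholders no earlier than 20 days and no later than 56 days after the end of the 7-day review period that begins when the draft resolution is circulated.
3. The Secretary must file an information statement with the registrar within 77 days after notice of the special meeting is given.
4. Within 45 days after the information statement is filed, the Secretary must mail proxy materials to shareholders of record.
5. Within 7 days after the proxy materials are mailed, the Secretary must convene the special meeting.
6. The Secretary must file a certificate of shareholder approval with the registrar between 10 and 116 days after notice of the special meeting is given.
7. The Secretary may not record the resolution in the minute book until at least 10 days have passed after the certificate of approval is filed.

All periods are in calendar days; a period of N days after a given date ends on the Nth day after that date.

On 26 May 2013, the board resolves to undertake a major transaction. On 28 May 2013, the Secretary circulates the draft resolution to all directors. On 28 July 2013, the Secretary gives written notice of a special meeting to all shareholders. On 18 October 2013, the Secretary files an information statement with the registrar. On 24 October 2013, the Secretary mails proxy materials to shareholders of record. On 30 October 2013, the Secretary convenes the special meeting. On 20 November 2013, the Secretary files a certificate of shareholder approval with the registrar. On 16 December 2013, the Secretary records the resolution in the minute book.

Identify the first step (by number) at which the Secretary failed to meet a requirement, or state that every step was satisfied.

Step 1: 30 days after 26 May 2013 (when the board resolution is passed) is 25 June 2013; done 28 May 2013 — timely.
Step 2: the window is 20–56 days after 4 June 2013 (end of the 7-day review period, which began when the draft resolution is circulated on 28 May 2013), so 24 June 2013 through 30 July 2013; done 28 July 2013, which is between those dates.
Step 3: 77 days after 28 July 2013 (when notice of the special meeting is given) is 13 October 2013; done 18 October 2013 — 5 days late.
That is the first point of non-compliance.

Step 3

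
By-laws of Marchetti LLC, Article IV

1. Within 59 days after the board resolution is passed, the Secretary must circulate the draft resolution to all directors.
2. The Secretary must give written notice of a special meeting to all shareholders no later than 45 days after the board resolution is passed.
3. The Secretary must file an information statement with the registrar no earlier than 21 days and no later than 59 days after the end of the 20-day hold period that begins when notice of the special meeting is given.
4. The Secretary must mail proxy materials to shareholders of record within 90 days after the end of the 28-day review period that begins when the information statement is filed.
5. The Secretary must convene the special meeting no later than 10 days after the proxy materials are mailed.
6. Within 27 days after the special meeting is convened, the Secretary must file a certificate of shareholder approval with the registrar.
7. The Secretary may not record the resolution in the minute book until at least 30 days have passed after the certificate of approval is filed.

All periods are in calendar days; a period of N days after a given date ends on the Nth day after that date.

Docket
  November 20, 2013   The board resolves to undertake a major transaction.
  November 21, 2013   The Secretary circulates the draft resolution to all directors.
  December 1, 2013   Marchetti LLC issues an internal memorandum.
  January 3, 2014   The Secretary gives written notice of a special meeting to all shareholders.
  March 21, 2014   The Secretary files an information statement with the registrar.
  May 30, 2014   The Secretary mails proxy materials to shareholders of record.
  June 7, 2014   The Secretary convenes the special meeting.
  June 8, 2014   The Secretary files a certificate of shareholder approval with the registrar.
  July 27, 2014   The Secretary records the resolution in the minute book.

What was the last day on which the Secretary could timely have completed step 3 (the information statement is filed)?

Notice of the special meeting is given on January 3, 2014; the 20-day hold period therefore ends January 23, 2014, and step 3 runs from that date. The window is 21–59 days after January 23, 2014; it closes on March 23, 2014.

March 23, 2014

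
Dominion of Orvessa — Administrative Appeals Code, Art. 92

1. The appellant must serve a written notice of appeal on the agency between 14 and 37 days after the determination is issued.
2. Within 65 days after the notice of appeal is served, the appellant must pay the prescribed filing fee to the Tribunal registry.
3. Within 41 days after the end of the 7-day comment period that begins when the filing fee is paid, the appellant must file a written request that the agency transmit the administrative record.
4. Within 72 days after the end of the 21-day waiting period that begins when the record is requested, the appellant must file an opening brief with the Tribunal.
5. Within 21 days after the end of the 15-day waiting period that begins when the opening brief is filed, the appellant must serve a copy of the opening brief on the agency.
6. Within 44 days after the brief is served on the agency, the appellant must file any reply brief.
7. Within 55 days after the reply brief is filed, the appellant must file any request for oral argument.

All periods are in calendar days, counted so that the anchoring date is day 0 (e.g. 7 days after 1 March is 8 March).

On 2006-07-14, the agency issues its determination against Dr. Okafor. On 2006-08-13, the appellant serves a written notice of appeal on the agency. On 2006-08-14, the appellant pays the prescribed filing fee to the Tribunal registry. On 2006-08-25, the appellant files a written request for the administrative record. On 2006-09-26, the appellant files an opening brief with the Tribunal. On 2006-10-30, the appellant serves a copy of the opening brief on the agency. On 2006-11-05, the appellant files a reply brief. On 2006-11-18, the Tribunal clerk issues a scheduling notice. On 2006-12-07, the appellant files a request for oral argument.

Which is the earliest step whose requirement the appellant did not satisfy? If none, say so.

None — every step was satisfied

(1) the permitted window runs from 2006-07-14 + 14 = 2006-07-28 to 2006-07-14 + 37 = 2006-08-20; done 2006-08-13 — within the window.
(2) due by 2006-08-13 + 65 days = 2006-10-17; completed 2006-08-14, before the deadline.
(3) due by 2006-08-21 + 41 days = 2006-10-01; done 2006-08-25 — timely.
(4) due by 2006-09-15 + 72 days = 2006-11-26; 2006-09-26 is within that limit.
(5) due by 2006-10-11 + 21 days = 2006-11-01; done 2006-10-30 — timely.
(6) due by 2006-10-30 + 44 days = 2006-12-13; done 2006-11-05 — timely.
(7) due by 2006-11-05 + 55 days = 2006-12-30; completed 2006-12-07, before the deadline.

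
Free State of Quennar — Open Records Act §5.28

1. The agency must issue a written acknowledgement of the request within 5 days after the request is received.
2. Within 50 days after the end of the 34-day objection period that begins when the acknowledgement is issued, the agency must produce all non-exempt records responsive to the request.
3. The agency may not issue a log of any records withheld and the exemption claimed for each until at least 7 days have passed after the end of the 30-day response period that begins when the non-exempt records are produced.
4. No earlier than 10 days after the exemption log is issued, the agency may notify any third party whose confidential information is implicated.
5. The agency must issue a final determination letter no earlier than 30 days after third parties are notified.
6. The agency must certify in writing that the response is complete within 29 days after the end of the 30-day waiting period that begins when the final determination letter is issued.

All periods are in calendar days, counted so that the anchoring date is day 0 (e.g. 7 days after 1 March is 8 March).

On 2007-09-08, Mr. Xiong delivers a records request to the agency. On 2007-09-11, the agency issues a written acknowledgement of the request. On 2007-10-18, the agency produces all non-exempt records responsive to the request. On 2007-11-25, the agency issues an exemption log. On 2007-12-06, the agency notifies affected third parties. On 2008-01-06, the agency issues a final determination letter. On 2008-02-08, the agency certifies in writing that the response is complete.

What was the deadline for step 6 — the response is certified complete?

2008-03-05

The final determination letter is issued on 2008-01-06; the 30-day waiting period therefore ends 2008-02-05, and step 6 runs from that date. 29 days after 2008-02-05 is 2008-03-05.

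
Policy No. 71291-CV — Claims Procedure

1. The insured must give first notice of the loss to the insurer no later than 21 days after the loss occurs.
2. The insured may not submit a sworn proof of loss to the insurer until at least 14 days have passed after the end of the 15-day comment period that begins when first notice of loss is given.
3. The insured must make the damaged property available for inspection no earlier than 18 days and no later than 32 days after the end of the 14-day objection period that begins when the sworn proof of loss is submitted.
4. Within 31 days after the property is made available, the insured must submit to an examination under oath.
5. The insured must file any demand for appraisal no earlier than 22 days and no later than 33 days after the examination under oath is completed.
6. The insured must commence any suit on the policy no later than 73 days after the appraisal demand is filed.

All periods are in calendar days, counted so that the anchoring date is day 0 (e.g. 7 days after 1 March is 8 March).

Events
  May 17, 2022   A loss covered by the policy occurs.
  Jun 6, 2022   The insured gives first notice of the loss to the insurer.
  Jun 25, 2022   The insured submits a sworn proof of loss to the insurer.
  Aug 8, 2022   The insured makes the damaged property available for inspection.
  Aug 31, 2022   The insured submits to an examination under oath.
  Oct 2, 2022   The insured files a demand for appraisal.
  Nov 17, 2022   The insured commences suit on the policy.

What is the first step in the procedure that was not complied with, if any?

Step 1 — counting 21 days from May 17, 2022 (when the loss occurs) gives a deadline of Jun 7, 2022; done Jun 6, 2022 — timely.
Step 2 — must wait 14 days from Jun 21, 2022 (end of the 15-day comment period, which began when first notice of loss is given on Jun 6, 2022), so not before Jul 5, 2022; acted on Jun 25, 2022, 10 days prematurely.

Step 2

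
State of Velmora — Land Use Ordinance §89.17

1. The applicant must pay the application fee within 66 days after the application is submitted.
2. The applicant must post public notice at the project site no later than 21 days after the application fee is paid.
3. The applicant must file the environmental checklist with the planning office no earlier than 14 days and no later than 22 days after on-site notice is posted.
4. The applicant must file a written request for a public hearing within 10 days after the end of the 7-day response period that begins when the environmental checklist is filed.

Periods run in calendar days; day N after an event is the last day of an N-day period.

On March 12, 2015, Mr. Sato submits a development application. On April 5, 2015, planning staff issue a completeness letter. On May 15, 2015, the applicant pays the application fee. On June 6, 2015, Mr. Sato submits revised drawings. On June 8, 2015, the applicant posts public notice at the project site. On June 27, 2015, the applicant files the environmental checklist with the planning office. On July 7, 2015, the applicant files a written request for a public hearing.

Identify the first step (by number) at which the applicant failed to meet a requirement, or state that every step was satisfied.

Step 2

(1) due by March 12, 2015 + 66 days = May 17, 2015; done May 15, 2015 — timely.
(2) due by May 15, 2015 + 21 days = June 5, 2015; June 8, 2015 misses that deadline by 3 days.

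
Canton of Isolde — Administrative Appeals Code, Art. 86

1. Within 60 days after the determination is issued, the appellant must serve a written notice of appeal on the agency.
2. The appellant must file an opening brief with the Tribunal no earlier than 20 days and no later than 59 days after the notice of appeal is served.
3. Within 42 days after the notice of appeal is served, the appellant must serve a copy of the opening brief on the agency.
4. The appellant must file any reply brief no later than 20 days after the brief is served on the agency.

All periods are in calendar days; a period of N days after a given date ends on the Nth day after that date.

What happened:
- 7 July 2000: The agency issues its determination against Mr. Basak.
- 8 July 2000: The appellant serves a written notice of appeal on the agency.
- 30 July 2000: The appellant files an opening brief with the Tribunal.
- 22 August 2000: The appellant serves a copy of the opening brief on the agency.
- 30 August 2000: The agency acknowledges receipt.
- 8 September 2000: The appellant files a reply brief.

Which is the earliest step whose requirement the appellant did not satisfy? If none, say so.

Step 1: 60 days after 7 July 2000 (when the determination is issued) is 5 September 2000; done 8 July 2000 — timely.
Step 2: the window is 20–59 days after 8 July 2000 (when the notice of appeal is served), so 28 July 2000 through 5 September 2000; done 30 July 2000, which is between those dates.
Step 3: 42 days after 8 July 2000 (when the notice of appeal is served) is 19 August 2000; not done until 22 August 2000, 3 days after the deadline.

Step 3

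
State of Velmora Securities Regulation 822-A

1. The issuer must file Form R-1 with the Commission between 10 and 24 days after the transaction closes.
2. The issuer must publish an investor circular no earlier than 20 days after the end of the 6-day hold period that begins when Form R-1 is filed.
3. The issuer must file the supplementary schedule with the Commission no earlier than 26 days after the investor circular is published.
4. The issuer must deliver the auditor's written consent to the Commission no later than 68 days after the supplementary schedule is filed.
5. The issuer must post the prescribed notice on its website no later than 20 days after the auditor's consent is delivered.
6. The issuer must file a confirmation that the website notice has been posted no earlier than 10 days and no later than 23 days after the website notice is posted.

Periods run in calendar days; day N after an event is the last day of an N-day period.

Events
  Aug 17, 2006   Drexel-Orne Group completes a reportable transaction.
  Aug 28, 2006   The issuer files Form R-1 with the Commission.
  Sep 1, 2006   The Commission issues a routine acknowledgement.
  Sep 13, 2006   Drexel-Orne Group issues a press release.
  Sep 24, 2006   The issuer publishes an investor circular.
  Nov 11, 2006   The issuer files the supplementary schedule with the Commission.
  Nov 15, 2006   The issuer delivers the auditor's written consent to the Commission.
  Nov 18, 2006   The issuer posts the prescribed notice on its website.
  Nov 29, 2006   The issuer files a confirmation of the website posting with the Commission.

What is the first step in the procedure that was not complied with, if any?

(1) the permitted window runs from Aug 17, 2006 + 10 = Aug 27, 2006 to Aug 17, 2006 + 24 = Sep 10, 2006; done Aug 28, 2006 — within the window.
(2) permitted from Sep 3, 2006 + 20 days = Sep 23, 2006 onward; done Sep 24, 2006, after the minimum wait.
(3) permitted from Sep 24, 2006 + 26 days = Oct 20, 2006 onward; done Nov 11, 2006, after the minimum wait.
(4) due by Nov 11, 2006 + 68 days = Jan 18, 2007; completed Nov 15, 2006, before the deadline.
(5) due by Nov 15, 2006 + 20 days = Dec 5, 2006; done Nov 18, 2006 — timely.
(6) the permitted window runs from Nov 18, 2006 + 10 = Nov 28, 2006 to Nov 18, 2006 + 23 = Dec 11, 2006; Nov 29, 2006 falls inside that range.

None — every step was satisfied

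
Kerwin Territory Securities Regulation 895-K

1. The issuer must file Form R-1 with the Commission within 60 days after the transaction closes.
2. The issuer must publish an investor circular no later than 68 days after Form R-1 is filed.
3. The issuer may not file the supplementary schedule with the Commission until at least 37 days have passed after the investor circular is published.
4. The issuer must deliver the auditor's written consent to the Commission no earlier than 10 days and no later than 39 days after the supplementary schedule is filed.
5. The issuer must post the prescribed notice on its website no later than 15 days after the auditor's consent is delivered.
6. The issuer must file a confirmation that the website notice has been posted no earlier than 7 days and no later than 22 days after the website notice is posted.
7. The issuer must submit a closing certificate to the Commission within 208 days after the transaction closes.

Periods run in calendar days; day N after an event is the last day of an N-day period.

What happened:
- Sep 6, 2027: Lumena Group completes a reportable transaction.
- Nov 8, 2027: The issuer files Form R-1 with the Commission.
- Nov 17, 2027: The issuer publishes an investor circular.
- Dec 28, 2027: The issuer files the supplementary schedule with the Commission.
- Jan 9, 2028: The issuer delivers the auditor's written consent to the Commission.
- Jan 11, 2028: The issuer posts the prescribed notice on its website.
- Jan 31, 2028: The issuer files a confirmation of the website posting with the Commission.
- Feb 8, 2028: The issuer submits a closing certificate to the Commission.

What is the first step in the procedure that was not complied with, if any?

Step 1 — counting 60 days from Sep 6, 2027 (when the transaction closes) gives a deadline of Nov 5, 2027; done Nov 8, 2027 — 3 days late.

Step 1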